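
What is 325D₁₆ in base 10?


Positional values:
Position 0: D × 16^0 = 13 × 1 = 13
Position 1: 5 × 16^1 = 5 × 16 = 80
Position 2: 2 × 16^2 = 2 × 256 = 512
Position 3: 3 × 16^3 = 3 × 4096 = 12288
Sum = 13 + 80 + 512 + 12288
= 12893


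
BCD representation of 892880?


Each digit → 4-bit binary:
  8 → 1000
  9 → 1001
  2 → 0010
  8 → 1000
  8 → 1000
  0 → 0000
= 1000 1001 0010 1000 1000 0000


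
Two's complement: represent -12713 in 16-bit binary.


Original: 0011000110101001
Step 1 - Invert all bits: 1100111001010110
Step 2 - Add 1: 1100111001010110 + 1
= 1100111001010111 (represents -12713)


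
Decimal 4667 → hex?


Divide by 16 repeatedly:
4667 ÷ 16 = 291 remainder 11 (B)
291 ÷ 16 = 18 remainder 3 (3)
18 ÷ 16 = 1 remainder 2 (2)
1 ÷ 16 = 0 remainder 1 (1)
Reading remainders bottom-up:
= 0x123B


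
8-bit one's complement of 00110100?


Original: 00110100
Invert all bits:
  bit 0: 0 → 1
  bit 1: 0 → 1
  bit 2: 1 → 0
  bit 3: 1 → 0
  bit 4: 0 → 1
  bit 5: 1 → 0
  bit 6: 0 → 1
  bit 7: 0 → 1
= 11001011


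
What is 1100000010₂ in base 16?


Group into 4-bit nibbles: 001100000010
  0011 = 3
  0000 = 0
  0010 = 2
= 0x302


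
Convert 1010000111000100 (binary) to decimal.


Positional values:
Bit 2: 1 × 2^2 = 4
Bit 6: 1 × 2^6 = 64
Bit 7: 1 × 2^7 = 128
Bit 8: 1 × 2^8 = 256
Bit 13: 1 × 2^13 = 8192
Bit 15: 1 × 2^15 = 32768
Sum = 4 + 64 + 128 + 256 + 8192 + 32768
= 41412


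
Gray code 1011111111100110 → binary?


Gray code: 1011111111100110
MSB stays the same: 1
Each subsequent bit = prev_binary XOR current_gray:
  B[1] = 1 XOR 0 = 1
  B[2] = 1 XOR 1 = 0
  B[3] = 0 XOR 1 = 1
  B[4] = 1 XOR 1 = 0
  B[5] = 0 XOR 1 = 1
  B[6] = 1 XOR 1 = 0
  B[7] = 0 XOR 1 = 1
  B[8] = 1 XOR 1 = 0
  B[9] = 0 XOR 1 = 1
  B[10] = 1 XOR 1 = 0
  B[11] = 0 XOR 0 = 0
  B[12] = 0 XOR 0 = 0
  B[13] = 0 XOR 1 = 1
  B[14] = 1 XOR 1 = 0
  B[15] = 0 XOR 0 = 0
= 1101010101000100 (54596 decimal)


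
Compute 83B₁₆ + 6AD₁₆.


Align and add column by column (LSB to MSB, each column mod 16 with carry):
  083B
+ 06AD
  ----
  col 0: B(11) + D(13) + 0 (carry in) = 24 → 8(8), carry out 1
  col 1: 3(3) + A(10) + 1 (carry in) = 14 → E(14), carry out 0
  col 2: 8(8) + 6(6) + 0 (carry in) = 14 → E(14), carry out 0
  col 3: 0(0) + 0(0) + 0 (carry in) = 0 → 0(0), carry out 0
Reading digits MSB→LSB: 0EE8
Strip leading zeros: EE8
= 0xEE8


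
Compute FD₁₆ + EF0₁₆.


Align and add column by column (LSB to MSB, each column mod 16 with carry):
  00FD
+ 0EF0
  ----
  col 0: D(13) + 0(0) + 0 (carry in) = 13 → D(13), carry out 0
  col 1: F(15) + F(15) + 0 (carry in) = 30 → E(14), carry out 1
  col 2: 0(0) + E(14) + 1 (carry in) = 15 → F(15), carry out 0
  col 3: 0(0) + 0(0) + 0 (carry in) = 0 → 0(0), carry out 0
Reading digits MSB→LSB: 0FED
Strip leading zeros: FED
= 0xFED


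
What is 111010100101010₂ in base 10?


Positional values:
Bit 1: 1 × 2^1 = 2
Bit 3: 1 × 2^3 = 8
Bit 5: 1 × 2^5 = 32
Bit 8: 1 × 2^8 = 256
Bit 10: 1 × 2^10 = 1024
Bit 12: 1 × 2^12 = 4096
Bit 13: 1 × 2^13 = 8192
Bit 14: 1 × 2^14 = 16384
Sum = 2 + 8 + 32 + 256 + 1024 + 4096 + 8192 + 16384
= 29994


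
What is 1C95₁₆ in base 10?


Positional values:
Position 0: 5 × 16^0 = 5 × 1 = 5
Position 1: 9 × 16^1 = 9 × 16 = 144
Position 2: C × 16^2 = 12 × 256 = 3072
Position 3: 1 × 16^3 = 1 × 4096 = 4096
Sum = 5 + 144 + 3072 + 4096
= 7317


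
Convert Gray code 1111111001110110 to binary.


Gray code: 1111111001110110
MSB stays the same: 1
Each subsequent bit = prev_binary XOR current_gray:
  B[1] = 1 XOR 1 = 0
  B[2] = 0 XOR 1 = 1
  B[3] = 1 XOR 1 = 0
  B[4] = 0 XOR 1 = 1
  B[5] = 1 XOR 1 = 0
  B[6] = 0 XOR 1 = 1
  B[7] = 1 XOR 0 = 1
  B[8] = 1 XOR 0 = 1
  B[9] = 1 XOR 1 = 0
  B[10] = 0 XOR 1 = 1
  B[11] = 1 XOR 1 = 0
  B[12] = 0 XOR 0 = 0
  B[13] = 0 XOR 1 = 1
  B[14] = 1 XOR 1 = 0
  B[15] = 0 XOR 0 = 0
= 1010101110100100 (43940 decimal)


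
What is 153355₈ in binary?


Each octal digit → 3 binary bits:
  1 = 001
  5 = 101
  3 = 011
  3 = 011
  5 = 101
  5 = 101
Concatenate: 001 101 011 011 101 101
= 001101011011101101


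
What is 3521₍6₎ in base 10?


Positional values (base 6):
  1 × 6^0 = 1 × 1 = 1
  2 × 6^1 = 2 × 6 = 12
  5 × 6^2 = 5 × 36 = 180
  3 × 6^3 = 3 × 216 = 648
Sum = 1 + 12 + 180 + 648
= 841


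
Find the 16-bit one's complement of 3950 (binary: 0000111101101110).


Original: 0000111101101110
Invert all bits:
  bit 0: 0 → 1
  bit 1: 0 → 1
  bit 2: 0 → 1
  bit 3: 0 → 1
  bit 4: 1 → 0
  bit 5: 1 → 0
  bit 6: 1 → 0
  bit 7: 1 → 0
  bit 8: 0 → 1
  bit 9: 1 → 0
  bit 10: 1 → 0
  bit 11: 0 → 1
  bit 12: 1 → 0
  bit 13: 1 → 0
  bit 14: 1 → 0
  bit 15: 0 → 1
= 1111000010010001


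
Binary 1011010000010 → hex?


Group into 4-bit nibbles: 0001011010000010
  0001 = 1
  0110 = 6
  1000 = 8
  0010 = 2
= 0x1682


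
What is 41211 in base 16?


Divide by 16 repeatedly:
41211 ÷ 16 = 2575 remainder 11 (B)
2575 ÷ 16 = 160 remainder 15 (F)
160 ÷ 16 = 10 remainder 0 (0)
10 ÷ 16 = 0 remainder 10 (A)
Reading remainders bottom-up:
= 0xA0FB


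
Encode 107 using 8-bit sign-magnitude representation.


Sign bit: 0 (positive)
Magnitude: 107 = 1101011
= 01101011


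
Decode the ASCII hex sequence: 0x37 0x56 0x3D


Codes (hex): 0x37 0x56 0x3D
Per-code ASCII lookup:
  0x37 = 55  (range 48-57: digits, 55 - 48 = 7) → '7'
  0x56 = 86  (range 65-90: uppercase, 86 - 65 = 21) → 'V'
  0x3D = 61  (special character) → '='
= '7V='


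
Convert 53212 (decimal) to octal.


Divide by 8 repeatedly:
53212 ÷ 8 = 6651 remainder 4
6651 ÷ 8 = 831 remainder 3
831 ÷ 8 = 103 remainder 7
103 ÷ 8 = 12 remainder 7
12 ÷ 8 = 1 remainder 4
1 ÷ 8 = 0 remainder 1
Reading remainders bottom-up:
= 0o147734


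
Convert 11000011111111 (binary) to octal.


Group into 3-bit groups: 011000011111111
  011 = 3
  000 = 0
  011 = 3
  111 = 7
  111 = 7
= 0o30377


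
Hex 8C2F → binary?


Each hex digit → 4 binary bits:
  8 = 1000
  C = 1100
  2 = 0010
  F = 1111
Concatenate: 1000 1100 0010 1111
= 1000110000101111


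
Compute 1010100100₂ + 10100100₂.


Align and add column by column (LSB to MSB, carry propagating):
  01010100100
+ 00010100100
  -----------
  col 0: 0 + 0 + 0 (carry in) = 0 → bit 0, carry out 0
  col 1: 0 + 0 + 0 (carry in) = 0 → bit 0, carry out 0
  col 2: 1 + 1 + 0 (carry in) = 2 → bit 0, carry out 1
  col 3: 0 + 0 + 1 (carry in) = 1 → bit 1, carry out 0
  col 4: 0 + 0 + 0 (carry in) = 0 → bit 0, carry out 0
  col 5: 1 + 1 + 0 (carry in) = 2 → bit 0, carry out 1
  col 6: 0 + 0 + 1 (carry in) = 1 → bit 1, carry out 0
  col 7: 1 + 1 + 0 (carry in) = 2 → bit 0, carry out 1
  col 8: 0 + 0 + 1 (carry in) = 1 → bit 1, carry out 0
  col 9: 1 + 0 + 0 (carry in) = 1 → bit 1, carry out 0
  col 10: 0 + 0 + 0 (carry in) = 0 → bit 0, carry out 0
Reading bits MSB→LSB: 01101001000
Strip leading zeros: 1101001000
= 1101001000


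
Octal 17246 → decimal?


Positional values:
Position 0: 6 × 8^0 = 6
Position 1: 4 × 8^1 = 32
Position 2: 2 × 8^2 = 128
Position 3: 7 × 8^3 = 3584
Position 4: 1 × 8^4 = 4096
Sum = 6 + 32 + 128 + 3584 + 4096
= 7846


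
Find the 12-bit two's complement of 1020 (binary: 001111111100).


Original: 001111111100
Step 1 - Invert all bits: 110000000011
Step 2 - Add 1: 110000000011 + 1
= 110000000100 (represents -1020)


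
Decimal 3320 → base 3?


Divide by 3 repeatedly:
3320 ÷ 3 = 1106 remainder 2
1106 ÷ 3 = 368 remainder 2
368 ÷ 3 = 122 remainder 2
122 ÷ 3 = 40 remainder 2
40 ÷ 3 = 13 remainder 1
13 ÷ 3 = 4 remainder 1
4 ÷ 3 = 1 remainder 1
1 ÷ 3 = 0 remainder 1
Reading remainders bottom-up:
= 11112222


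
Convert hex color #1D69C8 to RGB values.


Hex: #1D69C8
R = 1D₁₆ = 29
G = 69₁₆ = 105
B = C8₁₆ = 200
= RGB(29, 105, 200)


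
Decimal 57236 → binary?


Divide by 2 repeatedly:
57236 ÷ 2 = 28618 remainder 0
28618 ÷ 2 = 14309 remainder 0
14309 ÷ 2 = 7154 remainder 1
7154 ÷ 2 = 3577 remainder 0
3577 ÷ 2 = 1788 remainder 1
1788 ÷ 2 = 894 remainder 0
894 ÷ 2 = 447 remainder 0
447 ÷ 2 = 223 remainder 1
223 ÷ 2 = 111 remainder 1
111 ÷ 2 = 55 remainder 1
55 ÷ 2 = 27 remainder 1
27 ÷ 2 = 13 remainder 1
13 ÷ 2 = 6 remainder 1
6 ÷ 2 = 3 remainder 0
3 ÷ 2 = 1 remainder 1
1 ÷ 2 = 0 remainder 1
Reading remainders bottom-up:
= 1101111110010100


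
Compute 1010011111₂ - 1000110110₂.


Align and subtract column by column (LSB to MSB, borrowing when needed):
  1010011111
- 1000110110
  ----------
  col 0: (1 - 0 borrow-in) - 0 → 1 - 0 = 1, borrow out 0
  col 1: (1 - 0 borrow-in) - 1 → 1 - 1 = 0, borrow out 0
  col 2: (1 - 0 borrow-in) - 1 → 1 - 1 = 0, borrow out 0
  col 3: (1 - 0 borrow-in) - 0 → 1 - 0 = 1, borrow out 0
  col 4: (1 - 0 borrow-in) - 1 → 1 - 1 = 0, borrow out 0
  col 5: (0 - 0 borrow-in) - 1 → borrow from next column: (0+2) - 1 = 1, borrow out 1
  col 6: (0 - 1 borrow-in) - 0 → borrow from next column: (-1+2) - 0 = 1, borrow out 1
  col 7: (1 - 1 borrow-in) - 0 → 0 - 0 = 0, borrow out 0
  col 8: (0 - 0 borrow-in) - 0 → 0 - 0 = 0, borrow out 0
  col 9: (1 - 0 borrow-in) - 1 → 1 - 1 = 0, borrow out 0
Reading bits MSB→LSB: 0001101001
Strip leading zeros: 1101001
= 1101001


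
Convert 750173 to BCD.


Each digit → 4-bit binary:
  7 → 0111
  5 → 0101
  0 → 0000
  1 → 0001
  7 → 0111
  3 → 0011
= 0111 0101 0000 0001 0111 0011


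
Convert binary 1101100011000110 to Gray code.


Binary: 1101100011000110
Gray code: G = B XOR (B >> 1)
B >> 1 = 0110110001100011
1101100011000110 XOR 0110110001100011:
  1 XOR 0 = 1
  1 XOR 1 = 0
  0 XOR 1 = 1
  1 XOR 0 = 1
  1 XOR 1 = 0
  0 XOR 1 = 1
  0 XOR 0 = 0
  0 XOR 0 = 0
  1 XOR 0 = 1
  1 XOR 1 = 0
  0 XOR 1 = 1
  0 XOR 0 = 0
  0 XOR 0 = 0
  1 XOR 0 = 1
  1 XOR 1 = 0
  0 XOR 1 = 1
= 1011010010100101


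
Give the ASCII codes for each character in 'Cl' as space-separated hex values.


String: 'Cl'  (2 characters)
Per-character ASCII lookup:
  'C': uppercase starts at 65: 'C' = 65 + 2 = 67 → 0x43
  'l': lowercase starts at 97: 'l' = 97 + 11 = 108 → 0x6C
= 0x43 0x6C


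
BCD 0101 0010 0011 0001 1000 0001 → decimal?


Each 4-bit group → digit:
  0101 → 5
  0010 → 2
  0011 → 3
  0001 → 1
  1000 → 8
  0001 → 1
= 523181


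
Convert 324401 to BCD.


Each digit → 4-bit binary:
  3 → 0011
  2 → 0010
  4 → 0100
  4 → 0100
  0 → 0000
  1 → 0001
= 0011 0010 0100 0100 0000 0001


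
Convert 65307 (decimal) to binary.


Divide by 2 repeatedly:
65307 ÷ 2 = 32653 remainder 1
32653 ÷ 2 = 16326 remainder 1
16326 ÷ 2 = 8163 remainder 0
8163 ÷ 2 = 4081 remainder 1
4081 ÷ 2 = 2040 remainder 1
2040 ÷ 2 = 1020 remainder 0
1020 ÷ 2 = 510 remainder 0
510 ÷ 2 = 255 remainder 0
255 ÷ 2 = 127 remainder 1
127 ÷ 2 = 63 remainder 1
63 ÷ 2 = 31 remainder 1
31 ÷ 2 = 15 remainder 1
15 ÷ 2 = 7 remainder 1
7 ÷ 2 = 3 remainder 1
3 ÷ 2 = 1 remainder 1
1 ÷ 2 = 0 remainder 1
Reading remainders bottom-up:
= 1111111100011011


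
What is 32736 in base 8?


Divide by 8 repeatedly:
32736 ÷ 8 = 4092 remainder 0
4092 ÷ 8 = 511 remainder 4
511 ÷ 8 = 63 remainder 7
63 ÷ 8 = 7 remainder 7
7 ÷ 8 = 0 remainder 7
Reading remainders bottom-up:
= 0o77740


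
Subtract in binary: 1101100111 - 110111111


Align and subtract column by column (LSB to MSB, borrowing when needed):
  1101100111
- 0110111111
  ----------
  col 0: (1 - 0 borrow-in) - 1 → 1 - 1 = 0, borrow out 0
  col 1: (1 - 0 borrow-in) - 1 → 1 - 1 = 0, borrow out 0
  col 2: (1 - 0 borrow-in) - 1 → 1 - 1 = 0, borrow out 0
  col 3: (0 - 0 borrow-in) - 1 → borrow from next column: (0+2) - 1 = 1, borrow out 1
  col 4: (0 - 1 borrow-in) - 1 → borrow from next column: (-1+2) - 1 = 0, borrow out 1
  col 5: (1 - 1 borrow-in) - 1 → borrow from next column: (0+2) - 1 = 1, borrow out 1
  col 6: (1 - 1 borrow-in) - 0 → 0 - 0 = 0, borrow out 0
  col 7: (0 - 0 borrow-in) - 1 → borrow from next column: (0+2) - 1 = 1, borrow out 1
  col 8: (1 - 1 borrow-in) - 1 → borrow from next column: (0+2) - 1 = 1, borrow out 1
  col 9: (1 - 1 borrow-in) - 0 → 0 - 0 = 0, borrow out 0
Reading bits MSB→LSB: 0110101000
Strip leading zeros: 110101000
= 110101000


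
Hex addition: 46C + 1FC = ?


Align and add column by column (LSB to MSB, each column mod 16 with carry):
  046C
+ 01FC
  ----
  col 0: C(12) + C(12) + 0 (carry in) = 24 → 8(8), carry out 1
  col 1: 6(6) + F(15) + 1 (carry in) = 22 → 6(6), carry out 1
  col 2: 4(4) + 1(1) + 1 (carry in) = 6 → 6(6), carry out 0
  col 3: 0(0) + 0(0) + 0 (carry in) = 0 → 0(0), carry out 0
Reading digits MSB→LSB: 0668
Strip leading zeros: 668
= 0x668


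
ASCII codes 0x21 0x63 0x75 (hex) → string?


Codes (hex): 0x21 0x63 0x75
Per-code ASCII lookup:
  0x21 = 33  (special character) → '!'
  0x63 = 99  (range 97-122: lowercase, 99 - 97 = 2) → 'c'
  0x75 = 117  (range 97-122: lowercase, 117 - 97 = 20) → 'u'
= '!cu'


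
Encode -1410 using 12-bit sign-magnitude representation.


Sign bit: 1 (negative)
Magnitude: 1410 = 10110000010
= 110110000010


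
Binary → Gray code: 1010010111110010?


Binary: 1010010111110010
Gray code: G = B XOR (B >> 1)
B >> 1 = 0101001011111001
1010010111110010 XOR 0101001011111001:
  1 XOR 0 = 1
  0 XOR 1 = 1
  1 XOR 0 = 1
  0 XOR 1 = 1
  0 XOR 0 = 0
  1 XOR 0 = 1
  0 XOR 1 = 1
  1 XOR 0 = 1
  1 XOR 1 = 0
  1 XOR 1 = 0
  1 XOR 1 = 0
  1 XOR 1 = 0
  0 XOR 1 = 1
  0 XOR 0 = 0
  1 XOR 0 = 1
  0 XOR 1 = 1
= 1111011100001011


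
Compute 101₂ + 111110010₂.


Align and add column by column (LSB to MSB, carry propagating):
  0000000101
+ 0111110010
  ----------
  col 0: 1 + 0 + 0 (carry in) = 1 → bit 1, carry out 0
  col 1: 0 + 1 + 0 (carry in) = 1 → bit 1, carry out 0
  col 2: 1 + 0 + 0 (carry in) = 1 → bit 1, carry out 0
  col 3: 0 + 0 + 0 (carry in) = 0 → bit 0, carry out 0
  col 4: 0 + 1 + 0 (carry in) = 1 → bit 1, carry out 0
  col 5: 0 + 1 + 0 (carry in) = 1 → bit 1, carry out 0
  col 6: 0 + 1 + 0 (carry in) = 1 → bit 1, carry out 0
  col 7: 0 + 1 + 0 (carry in) = 1 → bit 1, carry out 0
  col 8: 0 + 1 + 0 (carry in) = 1 → bit 1, carry out 0
  col 9: 0 + 0 + 0 (carry in) = 0 → bit 0, carry out 0
Reading bits MSB→LSB: 0111110111
Strip leading zeros: 111110111
= 111110111


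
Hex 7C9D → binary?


Each hex digit → 4 binary bits:
  7 = 0111
  C = 1100
  9 = 1001
  D = 1101
Concatenate: 0111 1100 1001 1101
= 0111110010011101


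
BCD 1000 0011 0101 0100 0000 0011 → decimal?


Each 4-bit group → digit:
  1000 → 8
  0011 → 3
  0101 → 5
  0100 → 4
  0000 → 0
  0011 → 3
= 835403


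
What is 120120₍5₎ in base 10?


Positional values (base 5):
  0 × 5^0 = 0 × 1 = 0
  2 × 5^1 = 2 × 5 = 10
  1 × 5^2 = 1 × 25 = 25
  0 × 5^3 = 0 × 125 = 0
  2 × 5^4 = 2 × 625 = 1250
  1 × 5^5 = 1 × 3125 = 3125
Sum = 0 + 10 + 25 + 0 + 1250 + 3125
= 4410


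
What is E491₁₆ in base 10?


Positional values:
Position 0: 1 × 16^0 = 1 × 1 = 1
Position 1: 9 × 16^1 = 9 × 16 = 144
Position 2: 4 × 16^2 = 4 × 256 = 1024
Position 3: E × 16^3 = 14 × 4096 = 57344
Sum = 1 + 144 + 1024 + 57344
= 58513


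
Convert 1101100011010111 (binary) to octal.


Group into 3-bit groups: 001101100011010111
  001 = 1
  101 = 5
  100 = 4
  011 = 3
  010 = 2
  111 = 7
= 0o154327


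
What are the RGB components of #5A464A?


Hex: #5A464A
R = 5A₁₆ = 90
G = 46₁₆ = 70
B = 4A₁₆ = 74
= RGB(90, 70, 74)


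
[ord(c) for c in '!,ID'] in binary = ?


String: '!,ID'  (4 characters)
Per-character ASCII lookup:
  '!': special character: '!' = 33 → 100001
  ',': special character: ',' = 44 → 101100
  'I': uppercase starts at 65: 'I' = 65 + 8 = 73 → 1001001
  'D': uppercase starts at 65: 'D' = 65 + 3 = 68 → 1000100
= 100001 101100 1001001 1000100


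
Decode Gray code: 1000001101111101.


Gray code: 1000001101111101
MSB stays the same: 1
Each subsequent bit = prev_binary XOR current_gray:
  B[1] = 1 XOR 0 = 1
  B[2] = 1 XOR 0 = 1
  B[3] = 1 XOR 0 = 1
  B[4] = 1 XOR 0 = 1
  B[5] = 1 XOR 0 = 1
  B[6] = 1 XOR 1 = 0
  B[7] = 0 XOR 1 = 1
  B[8] = 1 XOR 0 = 1
  B[9] = 1 XOR 1 = 0
  B[10] = 0 XOR 1 = 1
  B[11] = 1 XOR 1 = 0
  B[12] = 0 XOR 1 = 1
  B[13] = 1 XOR 1 = 0
  B[14] = 0 XOR 0 = 0
  B[15] = 0 XOR 1 = 1
= 1111110110101001 (64937 decimal)


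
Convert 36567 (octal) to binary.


Each octal digit → 3 binary bits:
  3 = 011
  6 = 110
  5 = 101
  6 = 110
  7 = 111
Concatenate: 011 110 101 110 111
= 011110101110111


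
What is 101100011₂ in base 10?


Positional values:
Bit 0: 1 × 2^0 = 1
Bit 1: 1 × 2^1 = 2
Bit 5: 1 × 2^5 = 32
Bit 6: 1 × 2^6 = 64
Bit 8: 1 × 2^8 = 256
Sum = 1 + 2 + 32 + 64 + 256
= 355


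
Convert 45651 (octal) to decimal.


Positional values:
Position 0: 1 × 8^0 = 1
Position 1: 5 × 8^1 = 40
Position 2: 6 × 8^2 = 384
Position 3: 5 × 8^3 = 2560
Position 4: 4 × 8^4 = 16384
Sum = 1 + 40 + 384 + 2560 + 16384
= 19369


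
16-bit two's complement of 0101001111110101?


Original: 0101001111110101
Step 1 - Invert all bits: 1010110000001010
Step 2 - Add 1: 1010110000001010 + 1
= 1010110000001011 (represents -21493)


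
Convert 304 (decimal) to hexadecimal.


Divide by 16 repeatedly:
304 ÷ 16 = 19 remainder 0 (0)
19 ÷ 16 = 1 remainder 3 (3)
1 ÷ 16 = 0 remainder 1 (1)
Reading remainders bottom-up:
= 0x130


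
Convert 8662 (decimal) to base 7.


Divide by 7 repeatedly:
8662 ÷ 7 = 1237 remainder 3
1237 ÷ 7 = 176 remainder 5
176 ÷ 7 = 25 remainder 1
25 ÷ 7 = 3 remainder 4
3 ÷ 7 = 0 remainder 3
Reading remainders bottom-up:
= 34153


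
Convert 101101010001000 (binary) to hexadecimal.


Group into 4-bit nibbles: 0101101010001000
  0101 = 5
  1010 = A
  1000 = 8
  1000 = 8
= 0x5A88


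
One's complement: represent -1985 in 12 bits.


Original: 011111000001
Invert all bits:
  bit 0: 0 → 1
  bit 1: 1 → 0
  bit 2: 1 → 0
  bit 3: 1 → 0
  bit 4: 1 → 0
  bit 5: 1 → 0
  bit 6: 0 → 1
  bit 7: 0 → 1
  bit 8: 0 → 1
  bit 9: 0 → 1
  bit 10: 0 → 1
  bit 11: 1 → 0
= 100000111110


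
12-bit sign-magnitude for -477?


Sign bit: 1 (negative)
Magnitude: 477 = 00111011101
= 100111011101


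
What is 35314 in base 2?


Divide by 2 repeatedly:
35314 ÷ 2 = 17657 remainder 0
17657 ÷ 2 = 8828 remainder 1
8828 ÷ 2 = 4414 remainder 0
4414 ÷ 2 = 2207 remainder 0
2207 ÷ 2 = 1103 remainder 1
1103 ÷ 2 = 551 remainder 1
551 ÷ 2 = 275 remainder 1
275 ÷ 2 = 137 remainder 1
137 ÷ 2 = 68 remainder 1
68 ÷ 2 = 34 remainder 0
34 ÷ 2 = 17 remainder 0
17 ÷ 2 = 8 remainder 1
8 ÷ 2 = 4 remainder 0
4 ÷ 2 = 2 remainder 0
2 ÷ 2 = 1 remainder 0
1 ÷ 2 = 0 remainder 1
Reading remainders bottom-up:
= 1000100111110010


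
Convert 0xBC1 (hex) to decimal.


Positional values:
Position 0: 1 × 16^0 = 1 × 1 = 1
Position 1: C × 16^1 = 12 × 16 = 192
Position 2: B × 16^2 = 11 × 256 = 2816
Sum = 1 + 192 + 2816
= 3009


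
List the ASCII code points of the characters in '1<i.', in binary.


String: '1<i.'  (4 characters)
Per-character ASCII lookup:
  '1': digits start at 48: '1' = 48 + 1 = 49 → 110001
  '<': special character: '<' = 60 → 111100
  'i': lowercase starts at 97: 'i' = 97 + 8 = 105 → 1101001
  '.': special character: '.' = 46 → 101110
= 110001 111100 1101001 101110


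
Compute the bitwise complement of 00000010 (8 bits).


Original: 00000010
Invert all bits:
  bit 0: 0 → 1
  bit 1: 0 → 1
  bit 2: 0 → 1
  bit 3: 0 → 1
  bit 4: 0 → 1
  bit 5: 0 → 1
  bit 6: 1 → 0
  bit 7: 0 → 1
= 11111101


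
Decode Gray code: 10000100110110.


Gray code: 10000100110110
MSB stays the same: 1
Each subsequent bit = prev_binary XOR current_gray:
  B[1] = 1 XOR 0 = 1
  B[2] = 1 XOR 0 = 1
  B[3] = 1 XOR 0 = 1
  B[4] = 1 XOR 0 = 1
  B[5] = 1 XOR 1 = 0
  B[6] = 0 XOR 0 = 0
  B[7] = 0 XOR 0 = 0
  B[8] = 0 XOR 1 = 1
  B[9] = 1 XOR 1 = 0
  B[10] = 0 XOR 0 = 0
  B[11] = 0 XOR 1 = 1
  B[12] = 1 XOR 1 = 0
  B[13] = 0 XOR 0 = 0
= 11111000100100 (15908 decimal)


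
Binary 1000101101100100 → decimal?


Positional values:
Bit 2: 1 × 2^2 = 4
Bit 5: 1 × 2^5 = 32
Bit 6: 1 × 2^6 = 64
Bit 8: 1 × 2^8 = 256
Bit 9: 1 × 2^9 = 512
Bit 11: 1 × 2^11 = 2048
Bit 15: 1 × 2^15 = 32768
Sum = 4 + 32 + 64 + 256 + 512 + 2048 + 32768
= 35684


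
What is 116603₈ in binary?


Each octal digit → 3 binary bits:
  1 = 001
  1 = 001
  6 = 110
  6 = 110
  0 = 000
  3 = 011
Concatenate: 001 001 110 110 000 011
= 001001110110000011


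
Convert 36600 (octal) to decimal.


Positional values:
Position 0: 0 × 8^0 = 0
Position 1: 0 × 8^1 = 0
Position 2: 6 × 8^2 = 384
Position 3: 6 × 8^3 = 3072
Position 4: 3 × 8^4 = 12288
Sum = 0 + 0 + 384 + 3072 + 12288
= 15744


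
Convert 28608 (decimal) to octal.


Divide by 8 repeatedly:
28608 ÷ 8 = 3576 remainder 0
3576 ÷ 8 = 447 remainder 0
447 ÷ 8 = 55 remainder 7
55 ÷ 8 = 6 remainder 7
6 ÷ 8 = 0 remainder 6
Reading remainders bottom-up:
= 0o67700


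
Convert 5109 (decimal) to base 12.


Divide by 12 repeatedly:
5109 ÷ 12 = 425 remainder 9
425 ÷ 12 = 35 remainder 5
35 ÷ 12 = 2 remainder 11
2 ÷ 12 = 0 remainder 2
Reading remainders bottom-up:
= 2B59


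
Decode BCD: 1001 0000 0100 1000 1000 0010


Each 4-bit group → digit:
  1001 → 9
  0000 → 0
  0100 → 4
  1000 → 8
  1000 → 8
  0010 → 2
= 904882


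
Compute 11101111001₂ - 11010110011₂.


Align and subtract column by column (LSB to MSB, borrowing when needed):
  11101111001
- 11010110011
  -----------
  col 0: (1 - 0 borrow-in) - 1 → 1 - 1 = 0, borrow out 0
  col 1: (0 - 0 borrow-in) - 1 → borrow from next column: (0+2) - 1 = 1, borrow out 1
  col 2: (0 - 1 borrow-in) - 0 → borrow from next column: (-1+2) - 0 = 1, borrow out 1
  col 3: (1 - 1 borrow-in) - 0 → 0 - 0 = 0, borrow out 0
  col 4: (1 - 0 borrow-in) - 1 → 1 - 1 = 0, borrow out 0
  col 5: (1 - 0 borrow-in) - 1 → 1 - 1 = 0, borrow out 0
  col 6: (1 - 0 borrow-in) - 0 → 1 - 0 = 1, borrow out 0
  col 7: (0 - 0 borrow-in) - 1 → borrow from next column: (0+2) - 1 = 1, borrow out 1
  col 8: (1 - 1 borrow-in) - 0 → 0 - 0 = 0, borrow out 0
  col 9: (1 - 0 borrow-in) - 1 → 1 - 1 = 0, borrow out 0
  col 10: (1 - 0 borrow-in) - 1 → 1 - 1 = 0, borrow out 0
Reading bits MSB→LSB: 00011000110
Strip leading zeros: 11000110
= 11000110


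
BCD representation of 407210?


Each digit → 4-bit binary:
  4 → 0100
  0 → 0000
  7 → 0111
  2 → 0010
  1 → 0001
  0 → 0000
= 0100 0000 0111 0010 0001 0000


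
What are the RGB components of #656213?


Hex: #656213
R = 65₁₆ = 101
G = 62₁₆ = 98
B = 13₁₆ = 19
= RGB(101, 98, 19)


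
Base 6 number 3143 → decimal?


Positional values (base 6):
  3 × 6^0 = 3 × 1 = 3
  4 × 6^1 = 4 × 6 = 24
  1 × 6^2 = 1 × 36 = 36
  3 × 6^3 = 3 × 216 = 648
Sum = 3 + 24 + 36 + 648
= 711


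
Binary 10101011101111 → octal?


Group into 3-bit groups: 010101011101111
  010 = 2
  101 = 5
  011 = 3
  101 = 5
  111 = 7
= 0o25357


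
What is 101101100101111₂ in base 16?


Group into 4-bit nibbles: 0101101100101111
  0101 = 5
  1011 = B
  0010 = 2
  1111 = F
= 0x5B2F


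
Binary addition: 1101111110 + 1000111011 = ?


Align and add column by column (LSB to MSB, carry propagating):
  01101111110
+ 01000111011
  -----------
  col 0: 0 + 1 + 0 (carry in) = 1 → bit 1, carry out 0
  col 1: 1 + 1 + 0 (carry in) = 2 → bit 0, carry out 1
  col 2: 1 + 0 + 1 (carry in) = 2 → bit 0, carry out 1
  col 3: 1 + 1 + 1 (carry in) = 3 → bit 1, carry out 1
  col 4: 1 + 1 + 1 (carry in) = 3 → bit 1, carry out 1
  col 5: 1 + 1 + 1 (carry in) = 3 → bit 1, carry out 1
  col 6: 1 + 0 + 1 (carry in) = 2 → bit 0, carry out 1
  col 7: 0 + 0 + 1 (carry in) = 1 → bit 1, carry out 0
  col 8: 1 + 0 + 0 (carry in) = 1 → bit 1, carry out 0
  col 9: 1 + 1 + 0 (carry in) = 2 → bit 0, carry out 1
  col 10: 0 + 0 + 1 (carry in) = 1 → bit 1, carry out 0
Reading bits MSB→LSB: 10110111001
Strip leading zeros: 10110111001
= 10110111001


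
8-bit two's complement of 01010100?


Original: 01010100
Step 1 - Invert all bits: 10101011
Step 2 - Add 1: 10101011 + 1
= 10101100 (represents -84)


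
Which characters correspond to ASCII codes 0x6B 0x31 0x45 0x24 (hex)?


Codes (hex): 0x6B 0x31 0x45 0x24
Per-code ASCII lookup:
  0x6B = 107  (range 97-122: lowercase, 107 - 97 = 10) → 'k'
  0x31 = 49  (range 48-57: digits, 49 - 48 = 1) → '1'
  0x45 = 69  (range 65-90: uppercase, 69 - 65 = 4) → 'E'
  0x24 = 36  (special character) → '$'
= 'k1E$'


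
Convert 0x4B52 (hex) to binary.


Each hex digit → 4 binary bits:
  4 = 0100
  B = 1011
  5 = 0101
  2 = 0010
Concatenate: 0100 1011 0101 0010
= 0100101101010010


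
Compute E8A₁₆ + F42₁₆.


Align and add column by column (LSB to MSB, each column mod 16 with carry):
  0E8A
+ 0F42
  ----
  col 0: A(10) + 2(2) + 0 (carry in) = 12 → C(12), carry out 0
  col 1: 8(8) + 4(4) + 0 (carry in) = 12 → C(12), carry out 0
  col 2: E(14) + F(15) + 0 (carry in) = 29 → D(13), carry out 1
  col 3: 0(0) + 0(0) + 1 (carry in) = 1 → 1(1), carry out 0
Reading digits MSB→LSB: 1DCC
Strip leading zeros: 1DCC
= 0x1DCC


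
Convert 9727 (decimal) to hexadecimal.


Divide by 16 repeatedly:
9727 ÷ 16 = 607 remainder 15 (F)
607 ÷ 16 = 37 remainder 15 (F)
37 ÷ 16 = 2 remainder 5 (5)
2 ÷ 16 = 0 remainder 2 (2)
Reading remainders bottom-up:
= 0x25FF


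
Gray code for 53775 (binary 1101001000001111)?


Binary: 1101001000001111
Gray code: G = B XOR (B >> 1)
B >> 1 = 0110100100000111
1101001000001111 XOR 0110100100000111:
  1 XOR 0 = 1
  1 XOR 1 = 0
  0 XOR 1 = 1
  1 XOR 0 = 1
  0 XOR 1 = 1
  0 XOR 0 = 0
  1 XOR 0 = 1
  0 XOR 1 = 1
  0 XOR 0 = 0
  0 XOR 0 = 0
  0 XOR 0 = 0
  0 XOR 0 = 0
  1 XOR 0 = 1
  1 XOR 1 = 0
  1 XOR 1 = 0
  1 XOR 1 = 0
= 1011101100001000


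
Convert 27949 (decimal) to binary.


Divide by 2 repeatedly:
27949 ÷ 2 = 13974 remainder 1
13974 ÷ 2 = 6987 remainder 0
6987 ÷ 2 = 3493 remainder 1
3493 ÷ 2 = 1746 remainder 1
1746 ÷ 2 = 873 remainder 0
873 ÷ 2 = 436 remainder 1
436 ÷ 2 = 218 remainder 0
218 ÷ 2 = 109 remainder 0
109 ÷ 2 = 54 remainder 1
54 ÷ 2 = 27 remainder 0
27 ÷ 2 = 13 remainder 1
13 ÷ 2 = 6 remainder 1
6 ÷ 2 = 3 remainder 0
3 ÷ 2 = 1 remainder 1
1 ÷ 2 = 0 remainder 1
Reading remainders bottom-up:
= 110110100101101


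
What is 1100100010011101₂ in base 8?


Group into 3-bit groups: 001100100010011101
  001 = 1
  100 = 4
  100 = 4
  010 = 2
  011 = 3
  101 = 5
= 0o144235


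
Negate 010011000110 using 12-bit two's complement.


Original: 010011000110
Step 1 - Invert all bits: 101100111001
Step 2 - Add 1: 101100111001 + 1
= 101100111010 (represents -1222)


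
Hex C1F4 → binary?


Each hex digit → 4 binary bits:
  C = 1100
  1 = 0001
  F = 1111
  4 = 0100
Concatenate: 1100 0001 1111 0100
= 1100000111110100


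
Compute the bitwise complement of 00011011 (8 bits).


Original: 00011011
Invert all bits:
  bit 0: 0 → 1
  bit 1: 0 → 1
  bit 2: 0 → 1
  bit 3: 1 → 0
  bit 4: 1 → 0
  bit 5: 0 → 1
  bit 6: 1 → 0
  bit 7: 1 → 0
= 11100100


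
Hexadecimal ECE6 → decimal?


Positional values:
Position 0: 6 × 16^0 = 6 × 1 = 6
Position 1: E × 16^1 = 14 × 16 = 224
Position 2: C × 16^2 = 12 × 256 = 3072
Position 3: E × 16^3 = 14 × 4096 = 57344
Sum = 6 + 224 + 3072 + 57344
= 60646


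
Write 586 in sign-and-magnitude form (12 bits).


Sign bit: 0 (positive)
Magnitude: 586 = 01001001010
= 001001001010


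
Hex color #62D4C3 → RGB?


Hex: #62D4C3
R = 62₁₆ = 98
G = D4₁₆ = 212
B = C3₁₆ = 195
= RGB(98, 212, 195)


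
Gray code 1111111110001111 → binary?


Gray code: 1111111110001111
MSB stays the same: 1
Each subsequent bit = prev_binary XOR current_gray:
  B[1] = 1 XOR 1 = 0
  B[2] = 0 XOR 1 = 1
  B[3] = 1 XOR 1 = 0
  B[4] = 0 XOR 1 = 1
  B[5] = 1 XOR 1 = 0
  B[6] = 0 XOR 1 = 1
  B[7] = 1 XOR 1 = 0
  B[8] = 0 XOR 1 = 1
  B[9] = 1 XOR 0 = 1
  B[10] = 1 XOR 0 = 1
  B[11] = 1 XOR 0 = 1
  B[12] = 1 XOR 1 = 0
  B[13] = 0 XOR 1 = 1
  B[14] = 1 XOR 1 = 0
  B[15] = 0 XOR 1 = 1
= 1010101011110101 (43765 decimal)


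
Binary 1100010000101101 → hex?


Group into 4-bit nibbles: 1100010000101101
  1100 = C
  0100 = 4
  0010 = 2
  1101 = D
= 0xC42D


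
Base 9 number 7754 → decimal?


Positional values (base 9):
  4 × 9^0 = 4 × 1 = 4
  5 × 9^1 = 5 × 9 = 45
  7 × 9^2 = 7 × 81 = 567
  7 × 9^3 = 7 × 729 = 5103
Sum = 4 + 45 + 567 + 5103
= 5719


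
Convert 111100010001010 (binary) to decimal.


Positional values:
Bit 1: 1 × 2^1 = 2
Bit 3: 1 × 2^3 = 8
Bit 7: 1 × 2^7 = 128
Bit 11: 1 × 2^11 = 2048
Bit 12: 1 × 2^12 = 4096
Bit 13: 1 × 2^13 = 8192
Bit 14: 1 × 2^14 = 16384
Sum = 2 + 8 + 128 + 2048 + 4096 + 8192 + 16384
= 30858


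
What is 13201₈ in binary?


Each octal digit → 3 binary bits:
  1 = 001
  3 = 011
  2 = 010
  0 = 000
  1 = 001
Concatenate: 001 011 010 000 001
= 001011010000001


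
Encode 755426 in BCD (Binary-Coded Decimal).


Each digit → 4-bit binary:
  7 → 0111
  5 → 0101
  5 → 0101
  4 → 0100
  2 → 0010
  6 → 0110
= 0111 0101 0101 0100 0010 0110


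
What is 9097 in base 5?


Divide by 5 repeatedly:
9097 ÷ 5 = 1819 remainder 2
1819 ÷ 5 = 363 remainder 4
363 ÷ 5 = 72 remainder 3
72 ÷ 5 = 14 remainder 2
14 ÷ 5 = 2 remainder 4
2 ÷ 5 = 0 remainder 2
Reading remainders bottom-up:
= 242342


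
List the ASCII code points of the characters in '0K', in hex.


String: '0K'  (2 characters)
Per-character ASCII lookup:
  '0': digits start at 48: '0' = 48 + 0 = 48 → 0x30
  'K': uppercase starts at 65: 'K' = 65 + 10 = 75 → 0x4B
= 0x30 0x4B


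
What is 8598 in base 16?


Divide by 16 repeatedly:
8598 ÷ 16 = 537 remainder 6 (6)
537 ÷ 16 = 33 remainder 9 (9)
33 ÷ 16 = 2 remainder 1 (1)
2 ÷ 16 = 0 remainder 2 (2)
Reading remainders bottom-up:
= 0x2196


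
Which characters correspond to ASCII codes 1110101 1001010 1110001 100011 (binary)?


Codes (binary): 1110101 1001010 1110001 100011
Per-code ASCII lookup:
  1110101 = 117  (range 97-122: lowercase, 117 - 97 = 20) → 'u'
  1001010 = 74  (range 65-90: uppercase, 74 - 65 = 9) → 'J'
  1110001 = 113  (range 97-122: lowercase, 113 - 97 = 16) → 'q'
  100011 = 35  (special character) → '#'
= 'uJq#'


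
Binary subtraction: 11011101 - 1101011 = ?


Align and subtract column by column (LSB to MSB, borrowing when needed):
  11011101
- 01101011
  --------
  col 0: (1 - 0 borrow-in) - 1 → 1 - 1 = 0, borrow out 0
  col 1: (0 - 0 borrow-in) - 1 → borrow from next column: (0+2) - 1 = 1, borrow out 1
  col 2: (1 - 1 borrow-in) - 0 → 0 - 0 = 0, borrow out 0
  col 3: (1 - 0 borrow-in) - 1 → 1 - 1 = 0, borrow out 0
  col 4: (1 - 0 borrow-in) - 0 → 1 - 0 = 1, borrow out 0
  col 5: (0 - 0 borrow-in) - 1 → borrow from next column: (0+2) - 1 = 1, borrow out 1
  col 6: (1 - 1 borrow-in) - 1 → borrow from next column: (0+2) - 1 = 1, borrow out 1
  col 7: (1 - 1 borrow-in) - 0 → 0 - 0 = 0, borrow out 0
Reading bits MSB→LSB: 01110010
Strip leading zeros: 1110010
= 1110010


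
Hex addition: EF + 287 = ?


Align and add column by column (LSB to MSB, each column mod 16 with carry):
  00EF
+ 0287
  ----
  col 0: F(15) + 7(7) + 0 (carry in) = 22 → 6(6), carry out 1
  col 1: E(14) + 8(8) + 1 (carry in) = 23 → 7(7), carry out 1
  col 2: 0(0) + 2(2) + 1 (carry in) = 3 → 3(3), carry out 0
  col 3: 0(0) + 0(0) + 0 (carry in) = 0 → 0(0), carry out 0
Reading digits MSB→LSB: 0376
Strip leading zeros: 376
= 0x376


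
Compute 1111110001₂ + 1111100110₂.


Align and add column by column (LSB to MSB, carry propagating):
  01111110001
+ 01111100110
  -----------
  col 0: 1 + 0 + 0 (carry in) = 1 → bit 1, carry out 0
  col 1: 0 + 1 + 0 (carry in) = 1 → bit 1, carry out 0
  col 2: 0 + 1 + 0 (carry in) = 1 → bit 1, carry out 0
  col 3: 0 + 0 + 0 (carry in) = 0 → bit 0, carry out 0
  col 4: 1 + 0 + 0 (carry in) = 1 → bit 1, carry out 0
  col 5: 1 + 1 + 0 (carry in) = 2 → bit 0, carry out 1
  col 6: 1 + 1 + 1 (carry in) = 3 → bit 1, carry out 1
  col 7: 1 + 1 + 1 (carry in) = 3 → bit 1, carry out 1
  col 8: 1 + 1 + 1 (carry in) = 3 → bit 1, carry out 1
  col 9: 1 + 1 + 1 (carry in) = 3 → bit 1, carry out 1
  col 10: 0 + 0 + 1 (carry in) = 1 → bit 1, carry out 0
Reading bits MSB→LSB: 11111010111
Strip leading zeros: 11111010111
= 11111010111


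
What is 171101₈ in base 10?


Positional values:
Position 0: 1 × 8^0 = 1
Position 1: 0 × 8^1 = 0
Position 2: 1 × 8^2 = 64
Position 3: 1 × 8^3 = 512
Position 4: 7 × 8^4 = 28672
Position 5: 1 × 8^5 = 32768
Sum = 1 + 0 + 64 + 512 + 28672 + 32768
= 62017


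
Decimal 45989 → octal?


Divide by 8 repeatedly:
45989 ÷ 8 = 5748 remainder 5
5748 ÷ 8 = 718 remainder 4
718 ÷ 8 = 89 remainder 6
89 ÷ 8 = 11 remainder 1
11 ÷ 8 = 1 remainder 3
1 ÷ 8 = 0 remainder 1
Reading remainders bottom-up:
= 0o131645


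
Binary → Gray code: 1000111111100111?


Binary: 1000111111100111
Gray code: G = B XOR (B >> 1)
B >> 1 = 0100011111110011
1000111111100111 XOR 0100011111110011:
  1 XOR 0 = 1
  0 XOR 1 = 1
  0 XOR 0 = 0
  0 XOR 0 = 0
  1 XOR 0 = 1
  1 XOR 1 = 0
  1 XOR 1 = 0
  1 XOR 1 = 0
  1 XOR 1 = 0
  1 XOR 1 = 0
  1 XOR 1 = 0
  0 XOR 1 = 1
  0 XOR 0 = 0
  1 XOR 0 = 1
  1 XOR 1 = 0
  1 XOR 1 = 0
= 1100100000010100


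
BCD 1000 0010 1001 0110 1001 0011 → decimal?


Each 4-bit group → digit:
  1000 → 8
  0010 → 2
  1001 → 9
  0110 → 6
  1001 → 9
  0011 → 3
= 829693


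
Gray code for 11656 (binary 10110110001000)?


Binary: 10110110001000
Gray code: G = B XOR (B >> 1)
B >> 1 = 01011011000100
10110110001000 XOR 01011011000100:
  1 XOR 0 = 1
  0 XOR 1 = 1
  1 XOR 0 = 1
  1 XOR 1 = 0
  0 XOR 1 = 1
  1 XOR 0 = 1
  1 XOR 1 = 0
  0 XOR 1 = 1
  0 XOR 0 = 0
  0 XOR 0 = 0
  1 XOR 0 = 1
  0 XOR 1 = 1
  0 XOR 0 = 0
  0 XOR 0 = 0
= 11101101001100


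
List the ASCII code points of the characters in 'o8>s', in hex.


String: 'o8>s'  (4 characters)
Per-character ASCII lookup:
  'o': lowercase starts at 97: 'o' = 97 + 14 = 111 → 0x6F
  '8': digits start at 48: '8' = 48 + 8 = 56 → 0x38
  '>': special character: '>' = 62 → 0x3E
  's': lowercase starts at 97: 's' = 97 + 18 = 115 → 0x73
= 0x6F 0x38 0x3E 0x73


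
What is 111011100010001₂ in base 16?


Group into 4-bit nibbles: 0111011100010001
  0111 = 7
  0111 = 7
  0001 = 1
  0001 = 1
= 0x7711


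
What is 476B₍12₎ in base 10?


Positional values (base 12):
  B × 12^0 = 11 × 1 = 11
  6 × 12^1 = 6 × 12 = 72
  7 × 12^2 = 7 × 144 = 1008
  4 × 12^3 = 4 × 1728 = 6912
Sum = 11 + 72 + 1008 + 6912
= 8003


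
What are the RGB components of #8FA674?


Hex: #8FA674
R = 8F₁₆ = 143
G = A6₁₆ = 166
B = 74₁₆ = 116
= RGB(143, 166, 116)


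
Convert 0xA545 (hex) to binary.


Each hex digit → 4 binary bits:
  A = 1010
  5 = 0101
  4 = 0100
  5 = 0101
Concatenate: 1010 0101 0100 0101
= 1010010101000101


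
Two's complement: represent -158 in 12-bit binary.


Original: 000010011110
Step 1 - Invert all bits: 111101100001
Step 2 - Add 1: 111101100001 + 1
= 111101100010 (represents -158)


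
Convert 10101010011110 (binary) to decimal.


Positional values:
Bit 1: 1 × 2^1 = 2
Bit 2: 1 × 2^2 = 4
Bit 3: 1 × 2^3 = 8
Bit 4: 1 × 2^4 = 16
Bit 7: 1 × 2^7 = 128
Bit 9: 1 × 2^9 = 512
Bit 11: 1 × 2^11 = 2048
Bit 13: 1 × 2^13 = 8192
Sum = 2 + 4 + 8 + 16 + 128 + 512 + 2048 + 8192
= 10910


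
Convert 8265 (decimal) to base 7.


Divide by 7 repeatedly:
8265 ÷ 7 = 1180 remainder 5
1180 ÷ 7 = 168 remainder 4
168 ÷ 7 = 24 remainder 0
24 ÷ 7 = 3 remainder 3
3 ÷ 7 = 0 remainder 3
Reading remainders bottom-up:
= 33045


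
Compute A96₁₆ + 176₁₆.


Align and add column by column (LSB to MSB, each column mod 16 with carry):
  0A96
+ 0176
  ----
  col 0: 6(6) + 6(6) + 0 (carry in) = 12 → C(12), carry out 0
  col 1: 9(9) + 7(7) + 0 (carry in) = 16 → 0(0), carry out 1
  col 2: A(10) + 1(1) + 1 (carry in) = 12 → C(12), carry out 0
  col 3: 0(0) + 0(0) + 0 (carry in) = 0 → 0(0), carry out 0
Reading digits MSB→LSB: 0C0C
Strip leading zeros: C0C
= 0xC0C


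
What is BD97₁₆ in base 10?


Positional values:
Position 0: 7 × 16^0 = 7 × 1 = 7
Position 1: 9 × 16^1 = 9 × 16 = 144
Position 2: D × 16^2 = 13 × 256 = 3328
Position 3: B × 16^3 = 11 × 4096 = 45056
Sum = 7 + 144 + 3328 + 45056
= 48535


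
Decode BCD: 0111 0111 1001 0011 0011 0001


Each 4-bit group → digit:
  0111 → 7
  0111 → 7
  1001 → 9
  0011 → 3
  0011 → 3
  0001 → 1
= 779331


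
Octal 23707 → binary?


Each octal digit → 3 binary bits:
  2 = 010
  3 = 011
  7 = 111
  0 = 000
  7 = 111
Concatenate: 010 011 111 000 111
= 010011111000111


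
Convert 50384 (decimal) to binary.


Divide by 2 repeatedly:
50384 ÷ 2 = 25192 remainder 0
25192 ÷ 2 = 12596 remainder 0
12596 ÷ 2 = 6298 remainder 0
6298 ÷ 2 = 3149 remainder 0
3149 ÷ 2 = 1574 remainder 1
1574 ÷ 2 = 787 remainder 0
787 ÷ 2 = 393 remainder 1
393 ÷ 2 = 196 remainder 1
196 ÷ 2 = 98 remainder 0
98 ÷ 2 = 49 remainder 0
49 ÷ 2 = 24 remainder 1
24 ÷ 2 = 12 remainder 0
12 ÷ 2 = 6 remainder 0
6 ÷ 2 = 3 remainder 0
3 ÷ 2 = 1 remainder 1
1 ÷ 2 = 0 remainder 1
Reading remainders bottom-up:
= 1100010011010000


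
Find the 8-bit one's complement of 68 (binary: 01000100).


Original: 01000100
Invert all bits:
  bit 0: 0 → 1
  bit 1: 1 → 0
  bit 2: 0 → 1
  bit 3: 0 → 1
  bit 4: 0 → 1
  bit 5: 1 → 0
  bit 6: 0 → 1
  bit 7: 0 → 1
= 10111011


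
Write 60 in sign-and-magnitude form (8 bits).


Sign bit: 0 (positive)
Magnitude: 60 = 0111100
= 00111100


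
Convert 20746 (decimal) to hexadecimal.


Divide by 16 repeatedly:
20746 ÷ 16 = 1296 remainder 10 (A)
1296 ÷ 16 = 81 remainder 0 (0)
81 ÷ 16 = 5 remainder 1 (1)
5 ÷ 16 = 0 remainder 5 (5)
Reading remainders bottom-up:
= 0x510A


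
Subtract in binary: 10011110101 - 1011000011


Align and subtract column by column (LSB to MSB, borrowing when needed):
  10011110101
- 01011000011
  -----------
  col 0: (1 - 0 borrow-in) - 1 → 1 - 1 = 0, borrow out 0
  col 1: (0 - 0 borrow-in) - 1 → borrow from next column: (0+2) - 1 = 1, borrow out 1
  col 2: (1 - 1 borrow-in) - 0 → 0 - 0 = 0, borrow out 0
  col 3: (0 - 0 borrow-in) - 0 → 0 - 0 = 0, borrow out 0
  col 4: (1 - 0 borrow-in) - 0 → 1 - 0 = 1, borrow out 0
  col 5: (1 - 0 borrow-in) - 0 → 1 - 0 = 1, borrow out 0
  col 6: (1 - 0 borrow-in) - 1 → 1 - 1 = 0, borrow out 0
  col 7: (1 - 0 borrow-in) - 1 → 1 - 1 = 0, borrow out 0
  col 8: (0 - 0 borrow-in) - 0 → 0 - 0 = 0, borrow out 0
  col 9: (0 - 0 borrow-in) - 1 → borrow from next column: (0+2) - 1 = 1, borrow out 1
  col 10: (1 - 1 borrow-in) - 0 → 0 - 0 = 0, borrow out 0
Reading bits MSB→LSB: 01000110010
Strip leading zeros: 1000110010
= 1000110010


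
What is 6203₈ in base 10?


Positional values:
Position 0: 3 × 8^0 = 3
Position 1: 0 × 8^1 = 0
Position 2: 2 × 8^2 = 128
Position 3: 6 × 8^3 = 3072
Sum = 3 + 0 + 128 + 3072
= 3203


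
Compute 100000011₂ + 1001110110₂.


Align and add column by column (LSB to MSB, carry propagating):
  00100000011
+ 01001110110
  -----------
  col 0: 1 + 0 + 0 (carry in) = 1 → bit 1, carry out 0
  col 1: 1 + 1 + 0 (carry in) = 2 → bit 0, carry out 1
  col 2: 0 + 1 + 1 (carry in) = 2 → bit 0, carry out 1
  col 3: 0 + 0 + 1 (carry in) = 1 → bit 1, carry out 0
  col 4: 0 + 1 + 0 (carry in) = 1 → bit 1, carry out 0
  col 5: 0 + 1 + 0 (carry in) = 1 → bit 1, carry out 0
  col 6: 0 + 1 + 0 (carry in) = 1 → bit 1, carry out 0
  col 7: 0 + 0 + 0 (carry in) = 0 → bit 0, carry out 0
  col 8: 1 + 0 + 0 (carry in) = 1 → bit 1, carry out 0
  col 9: 0 + 1 + 0 (carry in) = 1 → bit 1, carry out 0
  col 10: 0 + 0 + 0 (carry in) = 0 → bit 0, carry out 0
Reading bits MSB→LSB: 01101111001
Strip leading zeros: 1101111001
= 1101111001
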